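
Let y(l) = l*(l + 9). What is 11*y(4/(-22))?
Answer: -194/11 ≈ -17.636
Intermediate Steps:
y(l) = l*(9 + l)
11*y(4/(-22)) = 11*((4/(-22))*(9 + 4/(-22))) = 11*((4*(-1/22))*(9 + 4*(-1/22))) = 11*(-2*(9 - 2/11)/11) = 11*(-2/11*97/11) = 11*(-194/121) = -194/11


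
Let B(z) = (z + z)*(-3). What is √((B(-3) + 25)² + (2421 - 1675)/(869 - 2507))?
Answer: √137770178/273 ≈ 42.995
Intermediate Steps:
B(z) = -6*z (B(z) = (2*z)*(-3) = -6*z)
√((B(-3) + 25)² + (2421 - 1675)/(869 - 2507)) = √((-6*(-3) + 25)² + (2421 - 1675)/(869 - 2507)) = √((18 + 25)² + 746/(-1638)) = √(43² + 746*(-1/1638)) = √(1849 - 373/819) = √(1513958/819) = √137770178/273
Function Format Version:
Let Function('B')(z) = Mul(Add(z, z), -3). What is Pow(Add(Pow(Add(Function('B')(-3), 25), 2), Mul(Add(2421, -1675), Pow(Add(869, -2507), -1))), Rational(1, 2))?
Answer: Mul(Rational(1, 273), Pow(137770178, Rational(1, 2))) ≈ 42.995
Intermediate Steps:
Function('B')(z) = Mul(-6, z) (Function('B')(z) = Mul(Mul(2, z), -3) = Mul(-6, z))
Pow(Add(Pow(Add(Function('B')(-3), 25), 2), Mul(Add(2421, -1675), Pow(Add(869, -2507), -1))), Rational(1, 2)) = Pow(Add(Pow(Add(Mul(-6, -3), 25), 2), Mul(Add(2421, -1675), Pow(Add(869, -2507), -1))), Rational(1, 2)) = Pow(Add(Pow(Add(18, 25), 2), Mul(746, Pow(-1638, -1))), Rational(1, 2)) = Pow(Add(Pow(43, 2), Mul(746, Rational(-1, 1638))), Rational(1, 2)) = Pow(Add(1849, Rational(-373, 819)), Rational(1, 2)) = Pow(Rational(1513958, 819), Rational(1, 2)) = Mul(Rational(1, 273), Pow(137770178, Rational(1, 2)))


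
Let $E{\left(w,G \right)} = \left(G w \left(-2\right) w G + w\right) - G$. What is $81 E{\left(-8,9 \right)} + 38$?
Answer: $-841147$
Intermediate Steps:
$E{\left(w,G \right)} = w - G - 2 G^{2} w^{2}$ ($E{\left(w,G \right)} = \left(- 2 G w w G + w\right) - G = \left(- 2 G w^{2} G + w\right) - G = \left(- 2 G^{2} w^{2} + w\right) - G = \left(w - 2 G^{2} w^{2}\right) - G = w - G - 2 G^{2} w^{2}$)
$81 E{\left(-8,9 \right)} + 38 = 81 \left(-8 - 9 - 2 \cdot 9^{2} \left(-8\right)^{2}\right) + 38 = 81 \left(-8 - 9 - 162 \cdot 64\right) + 38 = 81 \left(-8 - 9 - 10368\right) + 38 = 81 \left(-10385\right) + 38 = -841185 + 38 = -841147$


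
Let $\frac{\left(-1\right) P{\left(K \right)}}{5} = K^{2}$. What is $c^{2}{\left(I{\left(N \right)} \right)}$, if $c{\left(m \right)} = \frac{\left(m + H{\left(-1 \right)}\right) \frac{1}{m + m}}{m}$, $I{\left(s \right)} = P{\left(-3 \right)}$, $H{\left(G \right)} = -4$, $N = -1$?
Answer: $\frac{2401}{16402500} \approx 0.00014638$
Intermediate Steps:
$P{\left(K \right)} = - 5 K^{2}$
$I{\left(s \right)} = -45$ ($I{\left(s \right)} = - 5 \left(-3\right)^{2} = \left(-5\right) 9 = -45$)
$c{\left(m \right)} = \frac{-4 + m}{2 m^{2}}$ ($c{\left(m \right)} = \frac{\left(m - 4\right) \frac{1}{m + m}}{m} = \frac{\left(-4 + m\right) \frac{1}{2 m}}{m} = \frac{\frac{1}{2} \frac{1}{m} \left(-4 + m\right)}{m} = \frac{-4 + m}{2 m^{2}}$)
$c^{2}{\left(I{\left(N \right)} \right)} = \left(\frac{-4 - 45}{2 \cdot 2025}\right)^{2} = \left(\frac{1}{2} \cdot \frac{1}{2025} \left(-49\right)\right)^{2} = \left(- \frac{49}{4050}\right)^{2} = \frac{2401}{16402500}$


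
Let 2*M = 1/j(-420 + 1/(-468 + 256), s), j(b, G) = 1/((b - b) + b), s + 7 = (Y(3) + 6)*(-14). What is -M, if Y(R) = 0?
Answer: 89041/424 ≈ 210.00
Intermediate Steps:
s = -91 (s = -7 + (0 + 6)*(-14) = -7 + 6*(-14) = -7 - 84 = -91)
j(b, G) = 1/b (j(b, G) = 1/(0 + b) = 1/b)
M = -89041/424 (M = 1/(2*(1/(-420 + 1/(-468 + 256)))) = 1/(2*(1/(-420 + 1/(-212)))) = 1/(2*(1/(-420 - 1/212))) = 1/(2*(1/(-89041/212))) = 1/(2*(-212/89041)) = (½)*(-89041/212) = -89041/424 ≈ -210.00)
-M = -1*(-89041/424) = 89041/424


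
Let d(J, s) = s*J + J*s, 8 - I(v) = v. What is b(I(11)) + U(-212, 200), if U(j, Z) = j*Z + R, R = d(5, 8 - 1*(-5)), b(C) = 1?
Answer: -42269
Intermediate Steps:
I(v) = 8 - v
d(J, s) = 2*J*s (d(J, s) = J*s + J*s = 2*J*s)
R = 130 (R = 2*5*(8 - 1*(-5)) = 2*5*(8 + 5) = 2*5*13 = 130)
U(j, Z) = 130 + Z*j (U(j, Z) = j*Z + 130 = Z*j + 130 = 130 + Z*j)
b(I(11)) + U(-212, 200) = 1 + (130 + 200*(-212)) = 1 + (130 - 42400) = 1 - 42270 = -42269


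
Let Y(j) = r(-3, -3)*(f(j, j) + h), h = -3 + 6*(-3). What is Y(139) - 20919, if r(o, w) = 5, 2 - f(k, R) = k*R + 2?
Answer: -117629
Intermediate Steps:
f(k, R) = -R*k (f(k, R) = 2 - (k*R + 2) = 2 - (R*k + 2) = 2 - (2 + R*k) = 2 + (-2 - R*k) = -R*k)
h = -21 (h = -3 - 18 = -21)
Y(j) = -105 - 5*j² (Y(j) = 5*(-j*j - 21) = 5*(-j² - 21) = 5*(-21 - j²) = -105 - 5*j²)
Y(139) - 20919 = (-105 - 5*139²) - 20919 = (-105 - 5*19321) - 20919 = (-105 - 96605) - 20919 = -96710 - 20919 = -117629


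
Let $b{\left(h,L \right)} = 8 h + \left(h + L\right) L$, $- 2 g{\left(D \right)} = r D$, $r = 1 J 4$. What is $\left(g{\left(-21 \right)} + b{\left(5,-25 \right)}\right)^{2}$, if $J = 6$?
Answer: $627264$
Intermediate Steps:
$r = 24$ ($r = 1 \cdot 6 \cdot 4 = 6 \cdot 4 = 24$)
$g{\left(D \right)} = - 12 D$ ($g{\left(D \right)} = - \frac{24 D}{2} = - 12 D$)
$b{\left(h,L \right)} = 8 h + L \left(L + h\right)$ ($b{\left(h,L \right)} = 8 h + \left(L + h\right) L = 8 h + L \left(L + h\right)$)
$\left(g{\left(-21 \right)} + b{\left(5,-25 \right)}\right)^{2} = \left(\left(-12\right) \left(-21\right) + \left(\left(-25\right)^{2} + 8 \cdot 5 - 125\right)\right)^{2} = \left(252 + \left(625 + 40 - 125\right)\right)^{2} = \left(252 + 540\right)^{2} = 792^{2} = 627264$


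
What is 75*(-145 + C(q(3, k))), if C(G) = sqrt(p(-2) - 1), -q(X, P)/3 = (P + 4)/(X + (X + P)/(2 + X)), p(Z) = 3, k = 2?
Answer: -10875 + 75*sqrt(2) ≈ -10769.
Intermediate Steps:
q(X, P) = -3*(4 + P)/(X + (P + X)/(2 + X)) (q(X, P) = -3*(P + 4)/(X + (X + P)/(2 + X)) = -3*(4 + P)/(X + (P + X)/(2 + X)))
C(G) = sqrt(2) (C(G) = sqrt(3 - 1) = sqrt(2))
75*(-145 + C(q(3, k))) = 75*(-145 + sqrt(2)) = -10875 + 75*sqrt(2)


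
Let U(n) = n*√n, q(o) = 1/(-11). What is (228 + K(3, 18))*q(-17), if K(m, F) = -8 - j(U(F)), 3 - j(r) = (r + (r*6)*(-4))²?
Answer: -3085345/11 ≈ -2.8049e+5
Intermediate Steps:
q(o) = -1/11
U(n) = n^(3/2)
j(r) = 3 - 529*r² (j(r) = 3 - (r + (r*6)*(-4))² = 3 - (r + (6*r)*(-4))² = 3 - (r - 24*r)² = 3 - (-23*r)² = 3 - 529*r²)
K(m, F) = -11 + 529*F³ (K(m, F) = -8 - (3 - 529*F³) = -8 + (-3 + 529*F³) = -11 + 529*F³)
(228 + K(3, 18))*q(-17) = (228 + (-11 + 529*18³))*(-1/11) = (228 + (-11 + 529*5832))*(-1/11) = (228 + (-11 + 3085128))*(-1/11) = (228 + 3085117)*(-1/11) = 3085345*(-1/11) = -3085345/11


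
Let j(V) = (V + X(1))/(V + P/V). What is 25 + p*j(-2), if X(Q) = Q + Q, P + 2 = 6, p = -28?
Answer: 25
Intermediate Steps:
P = 4 (P = -2 + 6 = 4)
X(Q) = 2*Q
j(V) = (2 + V)/(V + 4/V) (j(V) = (V + 2*1)/(V + 4/V) = (V + 2)/(V + 4/V) = (2 + V)/(V + 4/V))
25 + p*j(-2) = 25 - (-56)*(2 - 2)/(4 + (-2)**2) = 25 - (-56)*0/(4 + 4) = 25 - (-56)*0/8 = 25 - 28*0 = 25 + 0 = 25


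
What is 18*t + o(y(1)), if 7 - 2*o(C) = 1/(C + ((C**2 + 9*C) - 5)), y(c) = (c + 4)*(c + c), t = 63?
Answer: 221812/195 ≈ 1137.5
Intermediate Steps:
y(c) = 2*c*(4 + c) (y(c) = (4 + c)*(2*c) = 2*c*(4 + c))
o(C) = 7/2 - 1/(2*(-5 + C**2 + 10*C)) (o(C) = 7/2 - 1/(2*(C + ((C**2 + 9*C) - 5))) = 7/2 - 1/(2*(C + (-5 + C**2 + 9*C))) = 7/2 - 1/(2*(-5 + C**2 + 10*C)))
18*t + o(y(1)) = 18*63 + (-36 + 7*(2*1*(4 + 1))**2 + 70*(2*1*(4 + 1)))/(2*(-5 + (2*1*(4 + 1))**2 + 10*(2*1*(4 + 1)))) = 1134 + (-36 + 7*(2*1*5)**2 + 70*(2*1*5))/(2*(-5 + (2*1*5)**2 + 10*(2*1*5))) = 1134 + (-36 + 7*10**2 + 70*10)/(2*(-5 + 10**2 + 10*10)) = 1134 + (-36 + 7*100 + 700)/(2*(-5 + 100 + 100)) = 1134 + (1/2)*(-36 + 700 + 700)/195 = 1134 + (1/2)*(1/195)*1364 = 1134 + 682/195 = 221812/195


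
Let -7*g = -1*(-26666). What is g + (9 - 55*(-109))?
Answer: 15362/7 ≈ 2194.6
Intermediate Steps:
g = -26666/7 (g = -(-1)*(-26666)/7 = -1/7*26666 = -26666/7 ≈ -3809.4)
g + (9 - 55*(-109)) = -26666/7 + (9 - 55*(-109)) = -26666/7 + (9 + 5995) = -26666/7 + 6004 = 15362/7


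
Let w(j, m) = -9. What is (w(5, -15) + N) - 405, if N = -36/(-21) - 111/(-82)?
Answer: -235875/574 ≈ -410.93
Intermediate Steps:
N = 1761/574 (N = -36*(-1/21) - 111*(-1/82) = 12/7 + 111/82 = 1761/574 ≈ 3.0679)
(w(5, -15) + N) - 405 = (-9 + 1761/574) - 405 = -3405/574 - 405 = -235875/574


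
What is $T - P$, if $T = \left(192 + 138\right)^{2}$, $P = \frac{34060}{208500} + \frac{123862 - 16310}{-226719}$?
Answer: $\frac{85796949414881}{787848525} \approx 1.089 \cdot 10^{5}$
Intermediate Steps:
$P = - \frac{245042381}{787848525}$ ($P = 34060 \cdot \frac{1}{208500} + 107552 \left(- \frac{1}{226719}\right) = \frac{1703}{10425} - \frac{107552}{226719} = - \frac{245042381}{787848525} \approx -0.31103$)
$T = 108900$ ($T = 330^{2} = 108900$)
$T - P = 108900 - - \frac{245042381}{787848525} = 108900 + \frac{245042381}{787848525} = \frac{85796949414881}{787848525}$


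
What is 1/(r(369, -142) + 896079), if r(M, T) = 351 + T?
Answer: 1/896288 ≈ 1.1157e-6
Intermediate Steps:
1/(r(369, -142) + 896079) = 1/((351 - 142) + 896079) = 1/(209 + 896079) = 1/896288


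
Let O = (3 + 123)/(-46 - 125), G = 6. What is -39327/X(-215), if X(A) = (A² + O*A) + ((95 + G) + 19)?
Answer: -747213/883565 ≈ -0.84568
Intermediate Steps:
O = -14/19 (O = 126/(-171) = 126*(-1/171) = -14/19 ≈ -0.73684)
X(A) = 120 + A² - 14*A/19 (X(A) = (A² - 14*A/19) + ((95 + 6) + 19) = (A² - 14*A/19) + (101 + 19) = (A² - 14*A/19) + 120 = 120 + A² - 14*A/19)
-39327/X(-215) = -39327/(120 + (-215)² - 14/19*(-215)) = -39327/(120 + 46225 + 3010/19) = -39327/883565/19 = -39327*19/883565 = -747213/883565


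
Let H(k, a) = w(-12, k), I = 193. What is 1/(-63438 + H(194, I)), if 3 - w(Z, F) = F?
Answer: -1/63629 ≈ -1.5716e-5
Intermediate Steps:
w(Z, F) = 3 - F
H(k, a) = 3 - k
1/(-63438 + H(194, I)) = 1/(-63438 + (3 - 1*194)) = 1/(-63438 + (3 - 194)) = 1/(-63438 - 191) = 1/(-63629) = -1/63629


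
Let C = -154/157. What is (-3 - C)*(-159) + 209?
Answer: 83216/157 ≈ 530.04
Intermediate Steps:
C = -154/157 (C = -154*1/157 = -154/157 ≈ -0.98089)
(-3 - C)*(-159) + 209 = (-3 - 1*(-154/157))*(-159) + 209 = (-3 + 154/157)*(-159) + 209 = -317/157*(-159) + 209 = 50403/157 + 209 = 83216/157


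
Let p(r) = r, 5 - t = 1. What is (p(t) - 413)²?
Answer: 167281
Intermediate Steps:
t = 4 (t = 5 - 1*1 = 5 - 1 = 4)
(p(t) - 413)² = (4 - 413)² = (-409)² = 167281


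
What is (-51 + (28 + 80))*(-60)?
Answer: -3420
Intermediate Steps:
(-51 + (28 + 80))*(-60) = (-51 + 108)*(-60) = 57*(-60) = -3420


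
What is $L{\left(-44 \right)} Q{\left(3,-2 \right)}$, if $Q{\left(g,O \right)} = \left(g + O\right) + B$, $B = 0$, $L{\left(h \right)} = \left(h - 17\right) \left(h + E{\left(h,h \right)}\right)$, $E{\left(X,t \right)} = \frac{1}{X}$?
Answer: $\frac{118157}{44} \approx 2685.4$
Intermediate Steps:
$L{\left(h \right)} = \left(-17 + h\right) \left(h + \frac{1}{h}\right)$ ($L{\left(h \right)} = \left(h - 17\right) \left(h + \frac{1}{h}\right) = \left(-17 + h\right) \left(h + \frac{1}{h}\right)$)
$Q{\left(g,O \right)} = O + g$ ($Q{\left(g,O \right)} = \left(g + O\right) + 0 = \left(O + g\right) + 0 = O + g$)
$L{\left(-44 \right)} Q{\left(3,-2 \right)} = \left(1 + \left(-44\right)^{2} - -748 - \frac{17}{-44}\right) \left(-2 + 3\right) = \left(1 + 1936 + 748 - - \frac{17}{44}\right) 1 = \left(1 + 1936 + 748 + \frac{17}{44}\right) 1 = \frac{118157}{44} \cdot 1 = \frac{118157}{44}$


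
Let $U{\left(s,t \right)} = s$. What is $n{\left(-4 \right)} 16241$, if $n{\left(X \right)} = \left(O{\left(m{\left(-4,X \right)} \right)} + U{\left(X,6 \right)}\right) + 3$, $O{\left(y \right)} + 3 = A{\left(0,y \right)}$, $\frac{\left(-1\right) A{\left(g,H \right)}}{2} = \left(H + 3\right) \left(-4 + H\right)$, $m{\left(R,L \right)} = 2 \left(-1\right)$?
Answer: $129928$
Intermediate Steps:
$m{\left(R,L \right)} = -2$
$A{\left(g,H \right)} = - 2 \left(-4 + H\right) \left(3 + H\right)$ ($A{\left(g,H \right)} = - 2 \left(H + 3\right) \left(-4 + H\right) = - 2 \left(3 + H\right) \left(-4 + H\right) = - 2 \left(-4 + H\right) \left(3 + H\right)$)
$O{\left(y \right)} = 21 - 2 y^{2} + 2 y$ ($O{\left(y \right)} = -3 + \left(24 - 2 y^{2} + 2 y\right) = 21 - 2 y^{2} + 2 y$)
$n{\left(X \right)} = 12 + X$ ($n{\left(X \right)} = \left(\left(21 - 2 \left(-2\right)^{2} + 2 \left(-2\right)\right) + X\right) + 3 = \left(\left(21 - 8 - 4\right) + X\right) + 3 = \left(9 + X\right) + 3 = 12 + X$)
$n{\left(-4 \right)} 16241 = \left(12 - 4\right) 16241 = 8 \cdot 16241 = 129928$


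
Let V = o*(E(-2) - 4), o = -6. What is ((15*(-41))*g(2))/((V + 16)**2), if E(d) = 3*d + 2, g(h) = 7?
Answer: -4305/4096 ≈ -1.0510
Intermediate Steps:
E(d) = 2 + 3*d
V = 48 (V = -6*((2 + 3*(-2)) - 4) = -6*((2 - 6) - 4) = -6*(-4 - 4) = -6*(-8) = 48)
((15*(-41))*g(2))/((V + 16)**2) = ((15*(-41))*7)/((48 + 16)**2) = (-615*7)/(64**2) = -4305/4096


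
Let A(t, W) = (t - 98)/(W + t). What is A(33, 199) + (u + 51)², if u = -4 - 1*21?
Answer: 156767/232 ≈ 675.72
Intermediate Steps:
A(t, W) = (-98 + t)/(W + t)
u = -25 (u = -4 - 21 = -25)
A(33, 199) + (u + 51)² = (-98 + 33)/(199 + 33) + (-25 + 51)² = -65/232 + 26² = (1/232)*(-65) + 676 = -65/232 + 676 = 156767/232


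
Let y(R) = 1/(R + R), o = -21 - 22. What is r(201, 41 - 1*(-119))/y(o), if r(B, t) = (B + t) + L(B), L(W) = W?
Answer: -48332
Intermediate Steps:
o = -43
y(R) = 1/(2*R)
r(B, t) = t + 2*B (r(B, t) = (B + t) + B = t + 2*B)
r(201, 41 - 1*(-119))/y(o) = ((41 - 1*(-119)) + 2*201)/(((1/2)/(-43))) = ((41 + 119) + 402)/(((1/2)*(-1/43))) = (160 + 402)/(-1/86) = 562*(-86) = -48332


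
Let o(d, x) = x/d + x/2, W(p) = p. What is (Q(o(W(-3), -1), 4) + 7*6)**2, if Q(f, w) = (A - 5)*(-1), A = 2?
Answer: 2025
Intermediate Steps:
o(d, x) = x/2 + x/d (o(d, x) = x/d + x*(1/2) = x/d + x/2 = x/2 + x/d)
Q(f, w) = 3 (Q(f, w) = (2 - 5)*(-1) = -3*(-1) = 3)
(Q(o(W(-3), -1), 4) + 7*6)**2 = (3 + 7*6)**2 = (3 + 42)**2 = 45**2 = 2025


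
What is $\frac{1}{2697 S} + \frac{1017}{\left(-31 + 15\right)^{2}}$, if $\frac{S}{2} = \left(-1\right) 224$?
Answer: $\frac{19199939}{4833024} \approx 3.9727$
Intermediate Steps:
$S = -448$ ($S = 2 \left(\left(-1\right) 224\right) = 2 \left(-224\right) = -448$)
$\frac{1}{2697 S} + \frac{1017}{\left(-31 + 15\right)^{2}} = \frac{1}{2697 \left(-448\right)} + \frac{1017}{\left(-31 + 15\right)^{2}} = \frac{1}{2697} \left(- \frac{1}{448}\right) + \frac{1017}{\left(-16\right)^{2}} = - \frac{1}{1208256} + \frac{1017}{256} = \frac{19199939}{4833024}$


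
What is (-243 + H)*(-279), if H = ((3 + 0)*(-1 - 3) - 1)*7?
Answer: 93186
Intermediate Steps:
H = -91 (H = (3*(-4) - 1)*7 = (-12 - 1)*7 = -13*7 = -91)
(-243 + H)*(-279) = (-243 - 91)*(-279) = -334*(-279) = 93186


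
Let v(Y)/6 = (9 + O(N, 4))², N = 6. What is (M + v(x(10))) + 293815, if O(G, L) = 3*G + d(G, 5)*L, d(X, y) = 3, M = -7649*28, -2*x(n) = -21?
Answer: 88769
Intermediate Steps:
x(n) = 21/2 (x(n) = -½*(-21) = 21/2)
M = -214172
O(G, L) = 3*G + 3*L
v(Y) = 9126 (v(Y) = 6*(9 + (3*6 + 3*4))² = 6*(9 + (18 + 12))² = 6*(9 + 30)² = 6*39² = 6*1521 = 9126)
(M + v(x(10))) + 293815 = (-214172 + 9126) + 293815 = -205046 + 293815 = 88769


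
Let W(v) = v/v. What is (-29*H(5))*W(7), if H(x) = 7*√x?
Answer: -203*√5 ≈ -453.92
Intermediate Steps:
W(v) = 1
(-29*H(5))*W(7) = -203*√5*1 = -203*√5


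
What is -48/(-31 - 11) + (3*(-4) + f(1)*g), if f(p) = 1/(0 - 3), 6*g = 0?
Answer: -76/7 ≈ -10.857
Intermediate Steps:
g = 0 (g = (⅙)*0 = 0)
f(p) = -⅓ (f(p) = 1/(-3) = -⅓)
-48/(-31 - 11) + (3*(-4) + f(1)*g) = -48/(-31 - 11) + (3*(-4) - ⅓*0) = -48/(-42) + (-12 + 0) = -1/42*(-48) - 12 = 8/7 - 12 = -76/7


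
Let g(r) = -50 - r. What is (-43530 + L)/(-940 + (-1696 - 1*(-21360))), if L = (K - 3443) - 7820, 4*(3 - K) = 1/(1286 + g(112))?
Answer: -246335841/84183104 ≈ -2.9262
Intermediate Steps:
K = 13487/4496 (K = 3 - 1/(4*(1286 + (-50 - 1*112))) = 3 - 1/(4*(1286 + (-50 - 112))) = 3 - 1/(4*(1286 - 162)) = 3 - ¼/1124 = 3 - ¼*1/1124 = 3 - 1/4496 = 13487/4496 ≈ 2.9998)
L = -50624961/4496 (L = (13487/4496 - 3443) - 7820 = -15466241/4496 - 7820 = -50624961/4496 ≈ -11260.)
(-43530 + L)/(-940 + (-1696 - 1*(-21360))) = (-43530 - 50624961/4496)/(-940 + (-1696 - 1*(-21360))) = -246335841/(4496*(-940 + (-1696 + 21360))) = -246335841/(4496*(-940 + 19664)) = -246335841/4496/18724 = -246335841/4496*1/18724 = -246335841/84183104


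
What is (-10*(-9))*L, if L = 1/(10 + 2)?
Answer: 15/2 ≈ 7.5000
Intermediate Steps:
L = 1/12 ≈ 0.083333
(-10*(-9))*L = -10*(-9)*(1/12) = 90*(1/12) = 15/2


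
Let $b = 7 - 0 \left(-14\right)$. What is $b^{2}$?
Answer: $49$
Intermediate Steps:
$b = 7$ ($b = 7 - 0 = 7 + 0 = 7$)
$b^{2} = 7^{2} = 49$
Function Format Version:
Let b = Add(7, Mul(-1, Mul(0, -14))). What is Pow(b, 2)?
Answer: 49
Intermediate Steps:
b = 7 (b = Add(7, Mul(-1, 0)) = Add(7, 0) = 7)
Pow(b, 2) = Pow(7, 2) = 49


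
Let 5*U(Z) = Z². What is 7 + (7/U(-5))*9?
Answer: 98/5 ≈ 19.600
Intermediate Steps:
U(Z) = Z²/5
7 + (7/U(-5))*9 = 7 + (7/(((⅕)*(-5)²)))*9 = 7 + (7/(((⅕)*25)))*9 = 7 + (7/5)*9 = 7 + 63/5 = 98/5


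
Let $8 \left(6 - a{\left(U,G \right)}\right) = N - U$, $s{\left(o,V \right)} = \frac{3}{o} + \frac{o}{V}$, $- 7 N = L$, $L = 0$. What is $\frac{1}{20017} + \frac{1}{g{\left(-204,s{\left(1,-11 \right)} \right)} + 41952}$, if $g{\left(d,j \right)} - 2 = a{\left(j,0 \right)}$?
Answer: $\frac{681751}{9239126588} \approx 7.379 \cdot 10^{-5}$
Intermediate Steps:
$N = 0$ ($N = \left(- \frac{1}{7}\right) 0 = 0$)
$a{\left(U,G \right)} = 6 + \frac{U}{8}$ ($a{\left(U,G \right)} = 6 - \frac{0 - U}{8} = 6 - \frac{\left(-1\right) U}{8} = 6 + \frac{U}{8}$)
$g{\left(d,j \right)} = 8 + \frac{j}{8}$ ($g{\left(d,j \right)} = 2 + \left(6 + \frac{j}{8}\right) = 8 + \frac{j}{8}$)
$\frac{1}{20017} + \frac{1}{g{\left(-204,s{\left(1,-11 \right)} \right)} + 41952} = \frac{1}{20017} + \frac{1}{\left(8 + \frac{\frac{3}{1} + 1 \frac{1}{-11}}{8}\right) + 41952} = \frac{1}{20017} + \frac{1}{\left(8 + \frac{3 \cdot 1 + 1 \left(- \frac{1}{11}\right)}{8}\right) + 41952} = \frac{1}{20017} + \frac{1}{\left(8 + \frac{3 - \frac{1}{11}}{8}\right) + 41952} = \frac{1}{20017} + \frac{1}{\left(8 + \frac{1}{8} \cdot \frac{32}{11}\right) + 41952} = \frac{1}{20017} + \frac{1}{\left(8 + \frac{4}{11}\right) + 41952} = \frac{1}{20017} + \frac{1}{\frac{92}{11} + 41952} = \frac{1}{20017} + \frac{1}{\frac{461564}{11}} = \frac{1}{20017} + \frac{11}{461564} = \frac{681751}{9239126588}$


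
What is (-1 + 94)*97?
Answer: 9021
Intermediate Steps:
(-1 + 94)*97 = 93*97 = 9021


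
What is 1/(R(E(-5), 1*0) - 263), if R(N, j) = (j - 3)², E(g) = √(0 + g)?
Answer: -1/254 ≈ -0.0039370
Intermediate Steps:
E(g) = √g
R(N, j) = (-3 + j)²
1/(R(E(-5), 1*0) - 263) = 1/((-3 + 1*0)² - 263) = 1/((-3 + 0)² - 263) = 1/((-3)² - 263) = 1/(9 - 263) = 1/(-254) = -1/254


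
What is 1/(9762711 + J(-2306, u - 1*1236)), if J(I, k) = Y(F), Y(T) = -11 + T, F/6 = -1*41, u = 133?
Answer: 1/9762454 ≈ 1.0243e-7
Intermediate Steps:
F = -246 (F = 6*(-1*41) = 6*(-41) = -246)
J(I, k) = -257 (J(I, k) = -11 - 246 = -257)
1/(9762711 + J(-2306, u - 1*1236)) = 1/(9762711 - 257) = 1/9762454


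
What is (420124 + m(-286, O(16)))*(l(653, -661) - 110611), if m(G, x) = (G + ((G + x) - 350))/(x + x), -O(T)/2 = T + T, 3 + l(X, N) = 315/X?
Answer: -1942168085714983/41792 ≈ -4.6472e+10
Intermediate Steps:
l(X, N) = -3 + 315/X
O(T) = -4*T (O(T) = -2*(T + T) = -4*T)
m(G, x) = (-350 + x + 2*G)/(2*x) (m(G, x) = (G + (-350 + G + x))/((2*x)) = (-350 + x + 2*G)*(1/(2*x)) = (-350 + x + 2*G)/(2*x))
(420124 + m(-286, O(16)))*(l(653, -661) - 110611) = (420124 + (-175 - 286 + (-4*16)/2)/((-4*16)))*((-3 + 315/653) - 110611) = (420124 + (-175 - 286 + (½)*(-64))/(-64))*((-3 + 315*(1/653)) - 110611) = (420124 - (-175 - 286 - 32)/64)*((-3 + 315/653) - 110611) = (420124 - 1/64*(-493))*(-1644/653 - 110611) = (420124 + 493/64)*(-72230627/653) = (26888429/64)*(-72230627/653) = -1942168085714983/41792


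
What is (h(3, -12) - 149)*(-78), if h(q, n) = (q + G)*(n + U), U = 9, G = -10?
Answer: 9984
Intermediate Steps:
h(q, n) = (-10 + q)*(9 + n) (h(q, n) = (q - 10)*(n + 9) = (-10 + q)*(9 + n))
(h(3, -12) - 149)*(-78) = ((-90 - 10*(-12) + 9*3 - 12*3) - 149)*(-78) = ((-90 + 120 + 27 - 36) - 149)*(-78) = (21 - 149)*(-78) = -128*(-78) = 9984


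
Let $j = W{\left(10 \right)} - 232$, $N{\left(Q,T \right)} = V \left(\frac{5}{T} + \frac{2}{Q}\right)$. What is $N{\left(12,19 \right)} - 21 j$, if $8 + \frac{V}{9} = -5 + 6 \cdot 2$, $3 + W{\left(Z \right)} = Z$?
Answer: $\frac{179403}{38} \approx 4721.1$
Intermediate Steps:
$W{\left(Z \right)} = -3 + Z$
$V = -9$ ($V = -72 + 9 \left(-5 + 6 \cdot 2\right) = -72 + 9 \left(-5 + 12\right) = -72 + 9 \cdot 7 = -72 + 63 = -9$)
$N{\left(Q,T \right)} = - \frac{45}{T} - \frac{18}{Q}$ ($N{\left(Q,T \right)} = - 9 \left(\frac{5}{T} + \frac{2}{Q}\right) = - 9 \left(\frac{2}{Q} + \frac{5}{T}\right) = - \frac{45}{T} - \frac{18}{Q}$)
$j = -225$ ($j = \left(-3 + 10\right) - 232 = 7 - 232 = -225$)
$N{\left(12,19 \right)} - 21 j = \left(- \frac{45}{19} - \frac{18}{12}\right) - -4725 = \left(\left(-45\right) \frac{1}{19} - \frac{3}{2}\right) + 4725 = \left(- \frac{45}{19} - \frac{3}{2}\right) + 4725 = - \frac{147}{38} + 4725 = \frac{179403}{38}$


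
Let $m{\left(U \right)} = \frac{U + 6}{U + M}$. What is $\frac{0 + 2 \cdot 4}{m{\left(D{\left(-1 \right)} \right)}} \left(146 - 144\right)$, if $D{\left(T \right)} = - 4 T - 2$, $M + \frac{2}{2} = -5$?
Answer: $-8$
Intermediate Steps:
$M = -6$ ($M = -1 - 5 = -6$)
$D{\left(T \right)} = -2 - 4 T$
$m{\left(U \right)} = \frac{6 + U}{-6 + U}$ ($m{\left(U \right)} = \frac{U + 6}{U - 6} = \frac{6 + U}{-6 + U}$)
$\frac{0 + 2 \cdot 4}{m{\left(D{\left(-1 \right)} \right)}} \left(146 - 144\right) = \frac{0 + 2 \cdot 4}{\frac{1}{-6 - -2} \left(6 - -2\right)} \left(146 - 144\right) = \frac{0 + 8}{\frac{1}{-6 + \left(-2 + 4\right)} \left(6 + \left(-2 + 4\right)\right)} 2 = \frac{8}{\frac{1}{-6 + 2} \left(6 + 2\right)} 2 = \frac{8}{\frac{1}{-4} \cdot 8} \cdot 2 = \frac{8}{\left(- \frac{1}{4}\right) 8} \cdot 2 = \frac{8}{-2} \cdot 2 = 8 \left(- \frac{1}{2}\right) 2 = \left(-4\right) 2 = -8$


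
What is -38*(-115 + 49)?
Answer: 2508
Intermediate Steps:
-38*(-115 + 49) = -38*(-66) = 2508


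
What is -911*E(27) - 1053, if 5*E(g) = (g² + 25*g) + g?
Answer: -1308906/5 ≈ -2.6178e+5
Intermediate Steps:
E(g) = g²/5 + 26*g/5 (E(g) = ((g² + 25*g) + g)/5 = (g² + 26*g)/5 = g²/5 + 26*g/5)
-911*E(27) - 1053 = -911*27*(26 + 27)/5 - 1053 = -911*27*53/5 - 1053 = -911*1431/5 - 1053 = -1303641/5 - 1053 = -1308906/5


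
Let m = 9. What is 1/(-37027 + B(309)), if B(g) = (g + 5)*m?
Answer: -1/34201 ≈ -2.9239e-5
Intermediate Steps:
B(g) = 45 + 9*g (B(g) = (g + 5)*9 = (5 + g)*9 = 45 + 9*g)
1/(-37027 + B(309)) = 1/(-37027 + (45 + 9*309)) = 1/(-37027 + (45 + 2781)) = 1/(-37027 + 2826) = 1/(-34201) = -1/34201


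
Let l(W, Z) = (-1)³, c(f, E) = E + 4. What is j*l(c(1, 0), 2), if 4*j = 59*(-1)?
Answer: 59/4 ≈ 14.750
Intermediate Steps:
c(f, E) = 4 + E
l(W, Z) = -1
j = -59/4 (j = (59*(-1))/4 = (¼)*(-59) = -59/4 ≈ -14.750)
j*l(c(1, 0), 2) = -59/4*(-1) = 59/4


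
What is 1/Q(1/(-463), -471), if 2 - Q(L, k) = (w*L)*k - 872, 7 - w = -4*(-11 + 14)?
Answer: 463/395713 ≈ 0.0011700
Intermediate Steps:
w = 19 (w = 7 - (-4)*(-11 + 14) = 7 - (-4)*3 = 7 - 1*(-12) = 7 + 12 = 19)
Q(L, k) = 874 - 19*L*k (Q(L, k) = 2 - ((19*L)*k - 872) = 2 - (19*L*k - 872) = 2 - (-872 + 19*L*k) = 2 + (872 - 19*L*k) = 874 - 19*L*k)
1/Q(1/(-463), -471) = 1/(874 - 19*(-471)/(-463)) = 1/(874 - 19*(-1/463)*(-471)) = 1/(874 - 8949/463) = 1/(395713/463) = 463/395713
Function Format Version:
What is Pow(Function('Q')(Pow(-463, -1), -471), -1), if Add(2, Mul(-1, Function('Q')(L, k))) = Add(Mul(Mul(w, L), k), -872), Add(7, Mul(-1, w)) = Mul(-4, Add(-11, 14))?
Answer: Rational(463, 395713) ≈ 0.0011700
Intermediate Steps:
w = 19 (w = Add(7, Mul(-1, Mul(-4, Add(-11, 14)))) = Add(7, Mul(-1, Mul(-4, 3))) = Add(7, Mul(-1, -12)) = Add(7, 12) = 19)
Function('Q')(L, k) = Add(874, Mul(-19, L, k)) (Function('Q')(L, k) = Add(2, Mul(-1, Add(Mul(Mul(19, L), k), -872))) = Add(2, Mul(-1, Add(Mul(19, L, k), -872))) = Add(2, Mul(-1, Add(-872, Mul(19, L, k)))) = Add(2, Add(872, Mul(-19, L, k))) = Add(874, Mul(-19, L, k)))
Pow(Function('Q')(Pow(-463, -1), -471), -1) = Pow(Add(874, Mul(-19, Pow(-463, -1), -471)), -1) = Pow(Add(874, Mul(-19, Rational(-1, 463), -471)), -1) = Pow(Add(874, Rational(-8949, 463)), -1) = Pow(Rational(395713, 463), -1) = Rational(463, 395713)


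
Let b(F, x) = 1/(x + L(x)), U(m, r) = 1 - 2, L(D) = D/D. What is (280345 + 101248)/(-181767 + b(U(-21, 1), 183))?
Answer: -70213112/33445127 ≈ -2.0994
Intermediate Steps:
L(D) = 1
U(m, r) = -1
b(F, x) = 1/(1 + x) (b(F, x) = 1/(x + 1) = 1/(1 + x))
(280345 + 101248)/(-181767 + b(U(-21, 1), 183)) = (280345 + 101248)/(-181767 + 1/(1 + 183)) = 381593/(-181767 + 1/184) = 381593/(-33445127/184) = 381593*(-184/33445127) = -70213112/33445127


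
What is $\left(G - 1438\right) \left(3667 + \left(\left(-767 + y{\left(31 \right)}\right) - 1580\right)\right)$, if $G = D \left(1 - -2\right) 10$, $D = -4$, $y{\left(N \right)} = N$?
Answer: $-2104858$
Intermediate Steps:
$G = -120$ ($G = - 4 \left(1 - -2\right) 10 = - 4 \left(1 + 2\right) 10 = \left(-4\right) 3 \cdot 10 = \left(-12\right) 10 = -120$)
$\left(G - 1438\right) \left(3667 + \left(\left(-767 + y{\left(31 \right)}\right) - 1580\right)\right) = \left(-120 - 1438\right) \left(3667 + \left(\left(-767 + 31\right) - 1580\right)\right) = - 1558 \left(3667 - 2316\right) = \left(-1558\right) 1351 = -2104858$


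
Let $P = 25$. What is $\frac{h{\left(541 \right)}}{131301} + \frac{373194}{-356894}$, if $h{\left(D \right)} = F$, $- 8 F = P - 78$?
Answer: $- \frac{195993523885}{187442156376} \approx -1.0456$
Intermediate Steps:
$F = \frac{53}{8}$ ($F = - \frac{25 - 78}{8} = \left(- \frac{1}{8}\right) \left(-53\right) = \frac{53}{8} \approx 6.625$)
$h{\left(D \right)} = \frac{53}{8}$
$\frac{h{\left(541 \right)}}{131301} + \frac{373194}{-356894} = \frac{53}{8 \cdot 131301} + \frac{373194}{-356894} = \frac{53}{8} \cdot \frac{1}{131301} + 373194 \left(- \frac{1}{356894}\right) = \frac{53}{1050408} - \frac{186597}{178447} = - \frac{195993523885}{187442156376}$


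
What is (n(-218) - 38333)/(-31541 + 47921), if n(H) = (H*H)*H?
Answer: -2079713/3276 ≈ -634.83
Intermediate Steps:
n(H) = H³ (n(H) = H²*H = H³)
(n(-218) - 38333)/(-31541 + 47921) = ((-218)³ - 38333)/(-31541 + 47921) = (-10360232 - 38333)/16380 = -10398565*1/16380 = -2079713/3276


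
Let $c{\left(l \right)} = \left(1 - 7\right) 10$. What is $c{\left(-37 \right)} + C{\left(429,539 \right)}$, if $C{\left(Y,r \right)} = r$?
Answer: $479$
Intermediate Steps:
$c{\left(l \right)} = -60$ ($c{\left(l \right)} = \left(-6\right) 10 = -60$)
$c{\left(-37 \right)} + C{\left(429,539 \right)} = -60 + 539 = 479$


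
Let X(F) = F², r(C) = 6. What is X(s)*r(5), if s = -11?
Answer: 726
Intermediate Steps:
X(s)*r(5) = (-11)²*6 = 121*6 = 726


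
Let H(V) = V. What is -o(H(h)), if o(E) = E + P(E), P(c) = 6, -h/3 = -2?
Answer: -12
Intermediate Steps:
h = 6 (h = -3*(-2) = 6)
o(E) = 6 + E (o(E) = E + 6 = 6 + E)
-o(H(h)) = -(6 + 6) = -1*12 = -12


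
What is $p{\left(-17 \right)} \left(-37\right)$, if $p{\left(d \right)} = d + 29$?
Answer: $-444$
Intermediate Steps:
$p{\left(d \right)} = 29 + d$
$p{\left(-17 \right)} \left(-37\right) = \left(29 - 17\right) \left(-37\right) = 12 \left(-37\right) = -444$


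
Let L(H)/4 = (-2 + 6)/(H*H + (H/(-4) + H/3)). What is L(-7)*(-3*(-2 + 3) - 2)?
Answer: -960/581 ≈ -1.6523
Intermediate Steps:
L(H) = 16/(H**2 + H/12) (L(H) = 4*((-2 + 6)/(H*H + (H/(-4) + H/3))) = 4*(4/(H**2 + (H*(-1/4) + H*(1/3)))) = 4*(4/(H**2 + (-H/4 + H/3))) = 4*(4/(H**2 + H/12)) = 16/(H**2 + H/12))
L(-7)*(-3*(-2 + 3) - 2) = (192/(-7*(1 + 12*(-7))))*(-3*(-2 + 3) - 2) = (192*(-1/7)/(1 - 84))*(-3*1 - 2) = (192*(-1/7)/(-83))*(-3 - 2) = (192*(-1/7)*(-1/83))*(-5) = (192/581)*(-5) = -960/581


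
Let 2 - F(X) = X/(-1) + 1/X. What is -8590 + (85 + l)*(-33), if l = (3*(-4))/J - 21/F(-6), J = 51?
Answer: -4523095/391 ≈ -11568.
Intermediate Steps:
F(X) = 2 + X - 1/X (F(X) = 2 - (X/(-1) + 1/X) = 2 - (X*(-1) + 1/X) = 2 - (-X + 1/X) = 2 - (1/X - X) = 2 + (X - 1/X) = 2 + X - 1/X)
l = 2050/391 (l = (3*(-4))/51 - 21/(2 - 6 - 1/(-6)) = -12*1/51 - 21/(2 - 6 - 1*(-1/6)) = -4/17 - 21/(2 - 6 + 1/6) = -4/17 - 21/(-23/6) = -4/17 - 21*(-6/23) = -4/17 + 126/23 = 2050/391 ≈ 5.2430)
-8590 + (85 + l)*(-33) = -8590 + (85 + 2050/391)*(-33) = -8590 + (35285/391)*(-33) = -8590 - 1164405/391 = -4523095/391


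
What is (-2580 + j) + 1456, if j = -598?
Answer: -1722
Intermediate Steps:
(-2580 + j) + 1456 = (-2580 - 598) + 1456 = -3178 + 1456 = -1722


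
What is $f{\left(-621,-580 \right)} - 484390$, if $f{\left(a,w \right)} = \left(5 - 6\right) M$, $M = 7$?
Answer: $-484397$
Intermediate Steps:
$f{\left(a,w \right)} = -7$ ($f{\left(a,w \right)} = \left(5 - 6\right) 7 = \left(-1\right) 7 = -7$)
$f{\left(-621,-580 \right)} - 484390 = -7 - 484390 = -484397$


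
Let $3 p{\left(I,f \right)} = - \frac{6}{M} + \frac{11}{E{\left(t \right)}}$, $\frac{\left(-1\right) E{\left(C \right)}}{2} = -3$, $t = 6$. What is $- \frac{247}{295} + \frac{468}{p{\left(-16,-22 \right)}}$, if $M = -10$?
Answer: $\frac{12407369}{21535} \approx 576.15$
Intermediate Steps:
$E{\left(C \right)} = 6$ ($E{\left(C \right)} = \left(-2\right) \left(-3\right) = 6$)
$p{\left(I,f \right)} = \frac{73}{90}$ ($p{\left(I,f \right)} = \frac{- \frac{6}{-10} + \frac{11}{6}}{3} = \frac{\left(-6\right) \left(- \frac{1}{10}\right) + 11 \cdot \frac{1}{6}}{3} = \frac{\frac{3}{5} + \frac{11}{6}}{3} = \frac{1}{3} \cdot \frac{73}{30} = \frac{73}{90}$)
$- \frac{247}{295} + \frac{468}{p{\left(-16,-22 \right)}} = - \frac{247}{295} + \frac{468}{\frac{73}{90}} = \left(-247\right) \frac{1}{295} + 468 \cdot \frac{90}{73} = - \frac{247}{295} + \frac{42120}{73} = \frac{12407369}{21535}$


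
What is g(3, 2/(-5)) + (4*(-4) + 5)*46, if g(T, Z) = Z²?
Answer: -12646/25 ≈ -505.84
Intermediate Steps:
g(3, 2/(-5)) + (4*(-4) + 5)*46 = (2/(-5))² + (4*(-4) + 5)*46 = (2*(-⅕))² + (-16 + 5)*46 = (-⅖)² - 11*46 = 4/25 - 506 = -12646/25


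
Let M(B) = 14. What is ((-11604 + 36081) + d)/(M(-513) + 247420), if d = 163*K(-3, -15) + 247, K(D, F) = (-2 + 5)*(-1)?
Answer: 24235/247434 ≈ 0.097945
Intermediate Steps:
K(D, F) = -3 (K(D, F) = 3*(-1) = -3)
d = -242 (d = 163*(-3) + 247 = -489 + 247 = -242)
((-11604 + 36081) + d)/(M(-513) + 247420) = ((-11604 + 36081) - 242)/(14 + 247420) = (24477 - 242)/247434 = 24235*(1/247434) = 24235/247434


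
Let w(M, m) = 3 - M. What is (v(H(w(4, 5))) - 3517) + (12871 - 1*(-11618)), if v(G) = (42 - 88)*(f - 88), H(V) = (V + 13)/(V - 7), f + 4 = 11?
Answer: 24698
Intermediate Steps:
f = 7 (f = -4 + 11 = 7)
H(V) = (13 + V)/(-7 + V)
v(G) = 3726 (v(G) = (42 - 88)*(7 - 88) = -46*(-81) = 3726)
(v(H(w(4, 5))) - 3517) + (12871 - 1*(-11618)) = (3726 - 3517) + (12871 - 1*(-11618)) = 209 + (12871 + 11618) = 209 + 24489 = 24698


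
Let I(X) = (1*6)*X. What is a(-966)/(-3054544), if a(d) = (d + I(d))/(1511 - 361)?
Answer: 147/76363600 ≈ 1.9250e-6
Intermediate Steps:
I(X) = 6*X
a(d) = 7*d/1150 (a(d) = (d + 6*d)/(1511 - 361) = (7*d)/1150 = (7*d)*(1/1150) = 7*d/1150)
a(-966)/(-3054544) = ((7/1150)*(-966))/(-3054544) = -147/25*(-1/3054544) = 147/76363600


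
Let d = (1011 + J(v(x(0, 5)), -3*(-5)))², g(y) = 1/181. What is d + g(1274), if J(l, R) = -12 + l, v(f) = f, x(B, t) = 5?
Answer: 182450897/181 ≈ 1.0080e+6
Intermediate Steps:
g(y) = 1/181
d = 1008016 (d = (1011 + (-12 + 5))² = (1011 - 7)² = 1004² = 1008016)
d + g(1274) = 1008016 + 1/181 = 182450897/181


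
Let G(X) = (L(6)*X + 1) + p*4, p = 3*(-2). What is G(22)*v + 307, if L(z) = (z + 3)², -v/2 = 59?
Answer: -207255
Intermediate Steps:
v = -118 (v = -2*59 = -118)
p = -6
L(z) = (3 + z)²
G(X) = -23 + 81*X (G(X) = ((3 + 6)²*X + 1) - 6*4 = (9²*X + 1) - 24 = (81*X + 1) - 24 = (1 + 81*X) - 24 = -23 + 81*X)
G(22)*v + 307 = (-23 + 81*22)*(-118) + 307 = (-23 + 1782)*(-118) + 307 = 1759*(-118) + 307 = -207562 + 307 = -207255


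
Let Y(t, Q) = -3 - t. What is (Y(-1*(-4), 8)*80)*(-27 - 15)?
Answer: 23520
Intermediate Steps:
(Y(-1*(-4), 8)*80)*(-27 - 15) = ((-3 - (-1)*(-4))*80)*(-27 - 15) = ((-3 - 1*4)*80)*(-42) = ((-3 - 4)*80)*(-42) = -7*80*(-42) = -560*(-42) = 23520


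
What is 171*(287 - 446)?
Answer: -27189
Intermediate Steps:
171*(287 - 446) = 171*(-159) = -27189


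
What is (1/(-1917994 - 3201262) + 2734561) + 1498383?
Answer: 21669523969663/5119256 ≈ 4.2329e+6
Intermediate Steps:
(1/(-1917994 - 3201262) + 2734561) + 1498383 = (1/(-5119256) + 2734561) + 1498383 = (-1/5119256 + 2734561) + 1498383 = 13998917806615/5119256 + 1498383 = 21669523969663/5119256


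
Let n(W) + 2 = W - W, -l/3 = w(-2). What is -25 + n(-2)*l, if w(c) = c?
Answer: -37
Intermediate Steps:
l = 6 (l = -3*(-2) = 6)
n(W) = -2 (n(W) = -2 + (W - W) = -2 + 0 = -2)
-25 + n(-2)*l = -25 - 2*6 = -25 - 12 = -37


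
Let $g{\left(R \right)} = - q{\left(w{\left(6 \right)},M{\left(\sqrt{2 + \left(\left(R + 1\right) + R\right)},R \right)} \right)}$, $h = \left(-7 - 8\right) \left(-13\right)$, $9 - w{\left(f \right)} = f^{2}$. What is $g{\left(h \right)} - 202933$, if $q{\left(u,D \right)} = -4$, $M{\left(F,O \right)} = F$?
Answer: $-202929$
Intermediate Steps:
$w{\left(f \right)} = 9 - f^{2}$
$h = 195$ ($h = \left(-15\right) \left(-13\right) = 195$)
$g{\left(R \right)} = 4$ ($g{\left(R \right)} = \left(-1\right) \left(-4\right) = 4$)
$g{\left(h \right)} - 202933 = 4 - 202933 = -202929$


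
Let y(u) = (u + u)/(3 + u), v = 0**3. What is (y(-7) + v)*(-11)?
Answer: -77/2 ≈ -38.500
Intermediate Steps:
v = 0
y(u) = 2*u/(3 + u) (y(u) = (2*u)/(3 + u) = 2*u/(3 + u))
(y(-7) + v)*(-11) = (2*(-7)/(3 - 7) + 0)*(-11) = (2*(-7)/(-4) + 0)*(-11) = (2*(-7)*(-1/4) + 0)*(-11) = (7/2 + 0)*(-11) = (7/2)*(-11) = -77/2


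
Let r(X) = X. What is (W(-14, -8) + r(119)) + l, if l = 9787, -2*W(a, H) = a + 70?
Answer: 9878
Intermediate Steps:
W(a, H) = -35 - a/2 (W(a, H) = -(a + 70)/2 = -(70 + a)/2 = -35 - a/2)
(W(-14, -8) + r(119)) + l = ((-35 - 1/2*(-14)) + 119) + 9787 = ((-35 + 7) + 119) + 9787 = (-28 + 119) + 9787 = 91 + 9787 = 9878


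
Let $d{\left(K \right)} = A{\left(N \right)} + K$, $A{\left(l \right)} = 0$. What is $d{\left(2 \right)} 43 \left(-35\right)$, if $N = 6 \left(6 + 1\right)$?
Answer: $-3010$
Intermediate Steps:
$N = 42$ ($N = 6 \cdot 7 = 42$)
$d{\left(K \right)} = K$ ($d{\left(K \right)} = 0 + K = K$)
$d{\left(2 \right)} 43 \left(-35\right) = 2 \cdot 43 \left(-35\right) = 86 \left(-35\right) = -3010$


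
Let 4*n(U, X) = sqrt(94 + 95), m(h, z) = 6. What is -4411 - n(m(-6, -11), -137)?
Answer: -4411 - 3*sqrt(21)/4 ≈ -4414.4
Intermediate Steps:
n(U, X) = 3*sqrt(21)/4 (n(U, X) = sqrt(94 + 95)/4 = sqrt(189)/4 = (3*sqrt(21))/4 = 3*sqrt(21)/4)
-4411 - n(m(-6, -11), -137) = -4411 - 3*sqrt(21)/4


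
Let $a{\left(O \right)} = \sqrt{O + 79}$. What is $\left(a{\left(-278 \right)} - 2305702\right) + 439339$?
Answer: $-1866363 + i \sqrt{199} \approx -1.8664 \cdot 10^{6} + 14.107 i$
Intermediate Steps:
$a{\left(O \right)} = \sqrt{79 + O}$
$\left(a{\left(-278 \right)} - 2305702\right) + 439339 = \left(\sqrt{79 - 278} - 2305702\right) + 439339 = \left(\sqrt{-199} - 2305702\right) + 439339 = \left(i \sqrt{199} - 2305702\right) + 439339 = \left(-2305702 + i \sqrt{199}\right) + 439339 = -1866363 + i \sqrt{199}$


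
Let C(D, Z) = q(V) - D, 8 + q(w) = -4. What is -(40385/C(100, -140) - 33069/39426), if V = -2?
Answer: 265987123/735952 ≈ 361.42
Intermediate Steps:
q(w) = -12 (q(w) = -8 - 4 = -12)
C(D, Z) = -12 - D
-(40385/C(100, -140) - 33069/39426) = -(40385/(-12 - 1*100) - 33069/39426) = -(40385/(-12 - 100) - 33069*1/39426) = -(40385/(-112) - 11023/13142) = -(40385*(-1/112) - 11023/13142) = -(-40385/112 - 11023/13142) = -1*(-265987123/735952) = 265987123/735952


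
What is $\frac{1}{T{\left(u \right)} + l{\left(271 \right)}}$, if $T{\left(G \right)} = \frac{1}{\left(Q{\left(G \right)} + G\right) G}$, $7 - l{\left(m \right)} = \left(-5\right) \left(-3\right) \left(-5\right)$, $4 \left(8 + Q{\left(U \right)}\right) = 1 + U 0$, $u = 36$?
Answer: $\frac{1017}{83395} \approx 0.012195$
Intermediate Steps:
$Q{\left(U \right)} = - \frac{31}{4}$ ($Q{\left(U \right)} = -8 + \frac{1 + U 0}{4} = -8 + \frac{1 + 0}{4} = -8 + \frac{1}{4} \cdot 1 = -8 + \frac{1}{4} = - \frac{31}{4}$)
$l{\left(m \right)} = 82$ ($l{\left(m \right)} = 7 - \left(-5\right) \left(-3\right) \left(-5\right) = 7 - 15 \left(-5\right) = 7 - -75 = 7 + 75 = 82$)
$T{\left(G \right)} = \frac{1}{G \left(- \frac{31}{4} + G\right)}$ ($T{\left(G \right)} = \frac{1}{\left(- \frac{31}{4} + G\right) G} = \frac{1}{G \left(- \frac{31}{4} + G\right)}$)
$\frac{1}{T{\left(u \right)} + l{\left(271 \right)}} = \frac{1}{\frac{4}{36 \left(-31 + 4 \cdot 36\right)} + 82} = \frac{1}{4 \cdot \frac{1}{36} \frac{1}{-31 + 144} + 82} = \frac{1}{4 \cdot \frac{1}{36} \cdot \frac{1}{113} + 82} = \frac{1}{\frac{1}{1017} + 82} = \frac{1}{\frac{83395}{1017}} = \frac{1017}{83395}$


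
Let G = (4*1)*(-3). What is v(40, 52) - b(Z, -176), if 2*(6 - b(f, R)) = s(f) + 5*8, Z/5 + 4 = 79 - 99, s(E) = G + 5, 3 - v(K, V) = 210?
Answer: -393/2 ≈ -196.50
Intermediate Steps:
G = -12 (G = 4*(-3) = -12)
v(K, V) = -207 (v(K, V) = 3 - 1*210 = 3 - 210 = -207)
s(E) = -7 (s(E) = -12 + 5 = -7)
Z = -120 (Z = -20 + 5*(79 - 99) = -20 + 5*(-20) = -20 - 100 = -120)
b(f, R) = -21/2 (b(f, R) = 6 - (-7 + 5*8)/2 = 6 - (-7 + 40)/2 = 6 - 1/2*33 = 6 - 33/2 = -21/2)
v(40, 52) - b(Z, -176) = -207 - 1*(-21/2) = -207 + 21/2 = -393/2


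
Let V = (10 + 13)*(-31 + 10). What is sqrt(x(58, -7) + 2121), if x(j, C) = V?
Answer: 3*sqrt(182) ≈ 40.472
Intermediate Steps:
V = -483 (V = 23*(-21) = -483)
x(j, C) = -483
sqrt(x(58, -7) + 2121) = sqrt(-483 + 2121) = sqrt(1638) = 3*sqrt(182)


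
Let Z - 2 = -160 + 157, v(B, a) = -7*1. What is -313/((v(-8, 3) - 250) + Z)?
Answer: 313/258 ≈ 1.2132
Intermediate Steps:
v(B, a) = -7
Z = -1 (Z = 2 + (-160 + 157) = 2 - 3 = -1)
-313/((v(-8, 3) - 250) + Z) = -313/((-7 - 250) - 1) = -313/(-257 - 1) = -313/(-258) = -313*(-1/258) = 313/258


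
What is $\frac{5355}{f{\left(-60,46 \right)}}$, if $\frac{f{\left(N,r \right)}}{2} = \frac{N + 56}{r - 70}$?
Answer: $16065$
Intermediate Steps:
$f{\left(N,r \right)} = \frac{2 \left(56 + N\right)}{-70 + r}$ ($f{\left(N,r \right)} = 2 \frac{N + 56}{r - 70} = 2 \frac{56 + N}{-70 + r} = \frac{2 \left(56 + N\right)}{-70 + r}$)
$\frac{5355}{f{\left(-60,46 \right)}} = \frac{5355}{2 \frac{1}{-70 + 46} \left(56 - 60\right)} = \frac{5355}{2 \frac{1}{-24} \left(-4\right)} = \frac{5355}{2 \left(- \frac{1}{24}\right) \left(-4\right)} = 5355 \frac{1}{\frac{1}{3}} = 5355 \cdot 3 = 16065$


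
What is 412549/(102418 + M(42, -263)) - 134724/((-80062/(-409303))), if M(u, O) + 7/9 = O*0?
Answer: -25413990485922759/36898774405 ≈ -6.8875e+5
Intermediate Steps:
M(u, O) = -7/9 (M(u, O) = -7/9 + O*0 = -7/9 + 0 = -7/9)
412549/(102418 + M(42, -263)) - 134724/((-80062/(-409303))) = 412549/(102418 - 7/9) - 134724/((-80062/(-409303))) = 412549/(921755/9) - 134724/((-80062*(-1/409303))) = 412549*(9/921755) - 134724/80062/409303 = 3712941/921755 - 134724*409303/80062 = 3712941/921755 - 27571468686/40031 = -25413990485922759/36898774405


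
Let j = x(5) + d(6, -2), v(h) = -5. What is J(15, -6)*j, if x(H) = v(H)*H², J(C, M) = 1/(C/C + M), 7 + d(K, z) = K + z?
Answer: 128/5 ≈ 25.600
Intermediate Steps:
d(K, z) = -7 + K + z (d(K, z) = -7 + (K + z) = -7 + K + z)
J(C, M) = 1/(1 + M)
x(H) = -5*H²
j = -128 (j = -5*5² + (-7 + 6 - 2) = -5*25 - 3 = -125 - 3 = -128)
J(15, -6)*j = -128/(1 - 6) = -128/(-5) = -⅕*(-128) = 128/5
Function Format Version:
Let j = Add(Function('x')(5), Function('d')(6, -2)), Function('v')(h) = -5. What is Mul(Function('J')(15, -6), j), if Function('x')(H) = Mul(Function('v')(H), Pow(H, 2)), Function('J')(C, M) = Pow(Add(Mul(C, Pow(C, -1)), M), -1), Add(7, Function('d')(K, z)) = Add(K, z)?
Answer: Rational(128, 5) ≈ 25.600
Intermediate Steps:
Function('d')(K, z) = Add(-7, K, z) (Function('d')(K, z) = Add(-7, Add(K, z)) = Add(-7, K, z))
Function('J')(C, M) = Pow(Add(1, M), -1)
Function('x')(H) = Mul(-5, Pow(H, 2))
j = -128 (j = Add(Mul(-5, Pow(5, 2)), Add(-7, 6, -2)) = Add(Mul(-5, 25), -3) = Add(-125, -3) = -128)
Mul(Function('J')(15, -6), j) = Mul(Pow(Add(1, -6), -1), -128) = Mul(Pow(-5, -1), -128) = Mul(Rational(-1, 5), -128) = Rational(128, 5)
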